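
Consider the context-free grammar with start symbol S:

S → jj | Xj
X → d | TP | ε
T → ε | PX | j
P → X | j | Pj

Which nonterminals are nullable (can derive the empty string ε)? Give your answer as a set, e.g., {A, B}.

{P, T, X}

Directly nullable (have an ε-rule): {T, X}.
P is nullable via P -> X (every symbol on the right is already known nullable).
Not nullable: S — each has a terminal in every rule's right-hand side or depends on a non-nullable symbol.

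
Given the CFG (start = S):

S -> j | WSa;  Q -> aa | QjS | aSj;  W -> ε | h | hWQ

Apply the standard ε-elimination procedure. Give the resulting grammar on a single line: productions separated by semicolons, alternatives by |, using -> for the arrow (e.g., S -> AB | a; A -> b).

Nullable set: {W}.
S -> WSa: W nullable, giving Sa | WSa.
Drop W -> ε.
W -> hWQ: W nullable, giving hQ | hWQ.
Unchanged (no nullable symbols): S -> j; Q -> QjS; Q -> aSj; Q -> aa; W -> h.

S -> j | Sa | WSa; Q -> aa | QjS | aSj; W -> h | hQ | hWQ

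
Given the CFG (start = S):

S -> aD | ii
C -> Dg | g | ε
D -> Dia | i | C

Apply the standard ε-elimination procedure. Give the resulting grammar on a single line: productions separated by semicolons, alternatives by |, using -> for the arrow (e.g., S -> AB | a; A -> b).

Nullable set: {C, D}.
S -> aD: D nullable, giving a | aD.
Drop C -> ε.
C -> Dg: D nullable, giving Dg | g.
D -> C: C nullable, giving C.
D -> Dia: D nullable, giving Dia | ia.
Unchanged (no nullable symbols): S -> ii; C -> g; D -> i.

S -> a | aD | ii; C -> g | Dg; D -> C | i | ia | Dia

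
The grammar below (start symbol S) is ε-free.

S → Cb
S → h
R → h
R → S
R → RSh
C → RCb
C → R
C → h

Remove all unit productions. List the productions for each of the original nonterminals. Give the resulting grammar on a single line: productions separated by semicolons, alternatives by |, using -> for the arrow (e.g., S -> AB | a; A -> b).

S -> h | Cb; C -> h | Cb | RCb | RSh; R -> h | Cb | RSh

Unit productions: C->R, R->S.
Unit pairs (A ⇒* B via units): (C,R), (C,S), (R,S).
S: inherits non-unit rules of {S} → Cb | h.
C: inherits non-unit rules of {C, R, S} → Cb | RCb | RSh | h.
R: inherits non-unit rules of {R, S} → Cb | RSh | h.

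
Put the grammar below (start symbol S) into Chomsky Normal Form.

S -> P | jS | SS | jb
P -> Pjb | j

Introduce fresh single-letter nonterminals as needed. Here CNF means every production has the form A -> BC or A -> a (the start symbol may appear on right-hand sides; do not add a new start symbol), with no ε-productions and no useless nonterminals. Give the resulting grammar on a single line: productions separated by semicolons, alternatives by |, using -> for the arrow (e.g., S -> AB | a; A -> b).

S -> j | AB | AS | PD | SS; A -> j; B -> b; C -> AB; D -> AB; P -> j | PC

No ε-productions.
After unit-elimination: S -> j | SS | jS | jb | Pjb; P -> j | Pjb.
TERM: introduce B -> b, A -> j and substitute in every rule of length ≥2.
BIN: P -> PAB becomes P -> PC, C -> AB; S -> PAB becomes S -> PD, D -> AB.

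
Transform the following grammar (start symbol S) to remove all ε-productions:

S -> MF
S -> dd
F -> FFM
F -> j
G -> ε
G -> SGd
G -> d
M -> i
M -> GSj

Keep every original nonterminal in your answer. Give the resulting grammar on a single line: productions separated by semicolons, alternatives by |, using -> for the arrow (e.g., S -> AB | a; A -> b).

S -> MF | dd; F -> j | FFM; G -> d | Sd | SGd; M -> i | Sj | GSj

Nullable set: {G}.
Drop G -> ε.
G -> SGd: G nullable, giving SGd | Sd.
M -> GSj: G nullable, giving GSj | Sj.
Unchanged (no nullable symbols): S -> MF; S -> dd; F -> FFM; F -> j; G -> d; M -> i.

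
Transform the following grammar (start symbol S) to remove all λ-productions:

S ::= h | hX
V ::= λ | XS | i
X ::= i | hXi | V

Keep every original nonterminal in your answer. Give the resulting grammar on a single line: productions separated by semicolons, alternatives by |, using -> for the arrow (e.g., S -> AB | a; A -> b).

Nullable set: {V, X}.
S -> hX: X nullable, giving h | hX.
Drop V -> λ.
V -> XS: X nullable, giving S | XS.
X -> V: V nullable, giving V.
X -> hXi: X nullable, giving hXi | hi.
Unchanged (no nullable symbols): S -> h; V -> i; X -> i.

S -> h | hX; V -> S | i | XS; X -> V | i | hi | hXi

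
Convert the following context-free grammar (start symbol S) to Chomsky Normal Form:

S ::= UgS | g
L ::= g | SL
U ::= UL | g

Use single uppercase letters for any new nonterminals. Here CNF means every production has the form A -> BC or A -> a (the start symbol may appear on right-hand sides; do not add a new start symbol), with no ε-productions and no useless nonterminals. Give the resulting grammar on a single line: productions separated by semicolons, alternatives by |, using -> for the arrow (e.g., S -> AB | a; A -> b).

S -> g | UB; A -> g; B -> AS; L -> g | SL; U -> g | UL

No ε-productions.
No unit productions to eliminate.
TERM: introduce A -> g and substitute in every rule of length ≥2.
BIN: S -> UAS becomes S -> UB, B -> AS.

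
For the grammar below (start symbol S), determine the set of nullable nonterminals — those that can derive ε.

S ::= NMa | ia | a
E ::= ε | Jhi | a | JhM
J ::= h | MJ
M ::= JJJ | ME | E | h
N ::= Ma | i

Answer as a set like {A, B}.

{E, M}

Directly nullable (have an ε-rule): {E}.
M is nullable via M -> E (every symbol on the right is already known nullable).
Not nullable: J, N, S — each has a terminal in every rule's right-hand side or depends on a non-nullable symbol.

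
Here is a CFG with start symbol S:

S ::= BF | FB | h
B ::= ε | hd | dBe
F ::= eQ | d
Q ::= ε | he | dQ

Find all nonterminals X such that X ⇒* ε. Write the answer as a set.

Directly nullable (have an ε-rule): {B, Q}.
Not nullable: F, S — each has a terminal in every rule's right-hand side or depends on a non-nullable symbol.

{B, Q}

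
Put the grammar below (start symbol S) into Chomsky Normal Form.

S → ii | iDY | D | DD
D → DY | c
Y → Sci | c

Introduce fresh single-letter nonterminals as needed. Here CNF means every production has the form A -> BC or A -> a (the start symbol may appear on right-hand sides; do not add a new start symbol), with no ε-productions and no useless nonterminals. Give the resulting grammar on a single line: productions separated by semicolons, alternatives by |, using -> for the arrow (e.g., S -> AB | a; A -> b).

S -> c | AA | AC | DD | DY; A -> i; B -> c; C -> DY; D -> c | DY; E -> BA; Y -> c | SE

No ε-productions.
After unit-elimination: S -> c | DD | DY | ii | iDY; D -> c | DY; Y -> c | Sci.
TERM: introduce B -> c, A -> i and substitute in every rule of length ≥2.
BIN: S -> ADY becomes S -> AC, C -> DY; Y -> SBA becomes Y -> SE, E -> BA.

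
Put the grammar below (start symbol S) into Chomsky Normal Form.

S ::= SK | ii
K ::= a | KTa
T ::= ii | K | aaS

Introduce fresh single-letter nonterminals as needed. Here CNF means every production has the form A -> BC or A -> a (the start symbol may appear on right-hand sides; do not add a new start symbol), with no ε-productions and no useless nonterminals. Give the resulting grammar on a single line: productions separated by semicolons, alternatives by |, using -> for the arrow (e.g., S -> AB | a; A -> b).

No ε-productions.
After unit-elimination: S -> SK | ii; K -> a | KTa; T -> a | ii | KTa | aaS.
TERM: introduce A -> a, B -> i and substitute in every rule of length ≥2.
BIN: K -> KTA becomes K -> KC, C -> TA; T -> AAS becomes T -> AD, D -> AS; T -> KTA becomes T -> KE, E -> TA.

S -> BB | SK; A -> a; B -> i; C -> TA; D -> AS; E -> TA; K -> a | KC; T -> a | AD | BB | KE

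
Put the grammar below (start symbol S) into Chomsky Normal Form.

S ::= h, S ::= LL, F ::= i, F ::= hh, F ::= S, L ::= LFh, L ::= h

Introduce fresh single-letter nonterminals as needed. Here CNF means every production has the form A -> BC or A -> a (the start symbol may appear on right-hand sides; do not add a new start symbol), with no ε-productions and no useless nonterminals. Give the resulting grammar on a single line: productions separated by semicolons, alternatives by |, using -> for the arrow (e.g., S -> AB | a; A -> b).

No ε-productions.
After unit-elimination: S -> h | LL; F -> h | i | LL | hh; L -> h | LFh.
TERM: introduce A -> h and substitute in every rule of length ≥2.
BIN: L -> LFA becomes L -> LB, B -> FA.

S -> h | LL; A -> h; B -> FA; F -> h | i | AA | LL; L -> h | LB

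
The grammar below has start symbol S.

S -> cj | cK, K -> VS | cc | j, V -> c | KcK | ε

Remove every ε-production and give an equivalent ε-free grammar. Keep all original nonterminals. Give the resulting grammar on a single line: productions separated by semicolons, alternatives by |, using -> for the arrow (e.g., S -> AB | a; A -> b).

S -> cK | cj; K -> S | j | VS | cc; V -> c | KcK

Nullable set: {V}.
K -> VS: V nullable, giving S | VS.
Drop V -> ε.
Unchanged (no nullable symbols): S -> cK; S -> cj; K -> cc; K -> j; V -> KcK; V -> c.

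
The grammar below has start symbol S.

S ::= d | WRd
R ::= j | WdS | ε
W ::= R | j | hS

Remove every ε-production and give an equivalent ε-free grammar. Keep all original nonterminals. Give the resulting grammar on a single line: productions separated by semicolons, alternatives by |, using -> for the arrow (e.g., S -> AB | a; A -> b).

Nullable set: {R, W}.
S -> WRd: W, R nullable, giving Rd | WRd | Wd | d.
Drop R -> ε.
R -> WdS: W nullable, giving WdS | dS.
W -> R: R nullable, giving R.
Unchanged (no nullable symbols): S -> d; R -> j; W -> hS; W -> j.

S -> d | Rd | Wd | WRd; R -> j | dS | WdS; W -> R | j | hS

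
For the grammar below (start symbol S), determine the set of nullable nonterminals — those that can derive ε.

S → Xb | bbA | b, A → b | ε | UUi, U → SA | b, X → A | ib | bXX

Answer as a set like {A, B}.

Directly nullable (have an ε-rule): {A}.
X is nullable via X -> A (every symbol on the right is already known nullable).
Not nullable: S, U — each has a terminal in every rule's right-hand side or depends on a non-nullable symbol.

{A, X}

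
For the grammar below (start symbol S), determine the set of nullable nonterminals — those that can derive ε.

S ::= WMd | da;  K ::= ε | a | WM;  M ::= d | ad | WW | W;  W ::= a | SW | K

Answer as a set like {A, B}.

{K, M, W}

Directly nullable (have an ε-rule): {K}.
W is nullable via W -> K (every symbol on the right is already known nullable).
M is nullable via M -> W (every symbol on the right is already known nullable).
Not nullable: S — each has a terminal in every rule's right-hand side or depends on a non-nullable symbol.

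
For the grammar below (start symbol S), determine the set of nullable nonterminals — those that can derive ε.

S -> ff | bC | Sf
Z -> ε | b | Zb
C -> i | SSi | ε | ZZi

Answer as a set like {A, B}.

Directly nullable (have an ε-rule): {C, Z}.
Not nullable: S — each has a terminal in every rule's right-hand side or depends on a non-nullable symbol.

{C, Z}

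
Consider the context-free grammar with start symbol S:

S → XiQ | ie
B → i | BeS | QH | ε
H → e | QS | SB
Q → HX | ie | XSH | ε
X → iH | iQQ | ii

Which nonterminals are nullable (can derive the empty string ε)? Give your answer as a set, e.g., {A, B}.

Directly nullable (have an ε-rule): {B, Q}.
Not nullable: H, S, X — each has a terminal in every rule's right-hand side or depends on a non-nullable symbol.

{B, Q}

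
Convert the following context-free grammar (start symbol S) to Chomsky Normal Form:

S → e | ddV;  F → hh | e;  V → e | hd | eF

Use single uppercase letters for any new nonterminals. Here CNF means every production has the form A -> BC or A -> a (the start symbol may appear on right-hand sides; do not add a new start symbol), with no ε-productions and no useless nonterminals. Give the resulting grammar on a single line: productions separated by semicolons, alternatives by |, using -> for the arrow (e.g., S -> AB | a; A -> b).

S -> e | BD; A -> h; B -> d; C -> e; D -> BV; F -> e | AA; V -> e | AB | CF

No ε-productions.
No unit productions to eliminate.
TERM: introduce B -> d, C -> e, A -> h and substitute in every rule of length ≥2.
BIN: S -> BBV becomes S -> BD, D -> BV.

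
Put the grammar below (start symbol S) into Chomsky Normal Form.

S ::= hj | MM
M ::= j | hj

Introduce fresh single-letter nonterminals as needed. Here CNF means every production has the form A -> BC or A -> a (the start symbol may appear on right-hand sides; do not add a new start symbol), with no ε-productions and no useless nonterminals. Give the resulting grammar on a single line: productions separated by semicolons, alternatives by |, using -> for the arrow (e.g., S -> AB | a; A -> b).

S -> AB | MM; A -> h; B -> j; M -> j | AB

No ε-productions.
No unit productions to eliminate.
TERM: introduce A -> h, B -> j and substitute in every rule of length ≥2.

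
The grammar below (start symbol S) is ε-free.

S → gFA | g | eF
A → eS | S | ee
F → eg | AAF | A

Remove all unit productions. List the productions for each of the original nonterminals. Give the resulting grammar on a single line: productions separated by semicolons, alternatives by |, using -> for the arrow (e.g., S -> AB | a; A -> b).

S -> g | eF | gFA; A -> g | eF | eS | ee | gFA; F -> g | eF | eS | ee | eg | AAF | gFA

Unit productions: A->S, F->A.
Unit pairs (A ⇒* B via units): (A,S), (F,A), (F,S).
S: inherits non-unit rules of {S} → eF | g | gFA.
A: inherits non-unit rules of {A, S} → eF | eS | ee | g | gFA.
F: inherits non-unit rules of {A, F, S} → AAF | eF | eS | ee | eg | g | gFA.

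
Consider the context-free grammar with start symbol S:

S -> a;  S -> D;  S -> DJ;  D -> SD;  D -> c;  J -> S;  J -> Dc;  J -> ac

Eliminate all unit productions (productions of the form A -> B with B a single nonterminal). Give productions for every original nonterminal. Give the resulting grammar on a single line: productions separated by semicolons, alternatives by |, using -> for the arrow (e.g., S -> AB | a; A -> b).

Unit productions: J->S, S->D.
Unit pairs (A ⇒* B via units): (J,D), (J,S), (S,D).
S: inherits non-unit rules of {D, S} → DJ | SD | a | c.
D: inherits non-unit rules of {D} → SD | c.
J: inherits non-unit rules of {D, J, S} → DJ | Dc | SD | a | ac | c.

S -> a | c | DJ | SD; D -> c | SD; J -> a | c | DJ | Dc | SD | ac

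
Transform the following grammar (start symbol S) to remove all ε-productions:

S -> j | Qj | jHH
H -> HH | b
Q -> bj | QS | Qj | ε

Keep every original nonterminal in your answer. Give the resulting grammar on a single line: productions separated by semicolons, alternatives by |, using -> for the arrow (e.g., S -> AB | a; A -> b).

S -> j | Qj | jHH; H -> b | HH; Q -> S | j | QS | Qj | bj

Nullable set: {Q}.
S -> Qj: Q nullable, giving Qj | j.
Drop Q -> ε.
Q -> QS: Q nullable, giving QS | S.
Q -> Qj: Q nullable, giving Qj | j.
Unchanged (no nullable symbols): S -> j; S -> jHH; H -> HH; H -> b; Q -> bj.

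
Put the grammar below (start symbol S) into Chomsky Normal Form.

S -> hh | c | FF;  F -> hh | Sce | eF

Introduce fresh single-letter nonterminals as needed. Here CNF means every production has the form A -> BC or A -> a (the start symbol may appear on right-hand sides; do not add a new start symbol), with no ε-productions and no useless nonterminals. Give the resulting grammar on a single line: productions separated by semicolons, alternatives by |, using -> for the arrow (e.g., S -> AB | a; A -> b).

No ε-productions.
No unit productions to eliminate.
TERM: introduce A -> c, B -> e, C -> h and substitute in every rule of length ≥2.
BIN: F -> SAB becomes F -> SD, D -> AB.

S -> c | CC | FF; A -> c; B -> e; C -> h; D -> AB; F -> BF | CC | SD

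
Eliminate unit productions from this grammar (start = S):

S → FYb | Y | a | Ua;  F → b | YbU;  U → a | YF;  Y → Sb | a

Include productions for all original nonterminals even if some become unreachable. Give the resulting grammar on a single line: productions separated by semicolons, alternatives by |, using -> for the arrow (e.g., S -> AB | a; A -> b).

S -> a | Sb | Ua | FYb; F -> b | YbU; U -> a | YF; Y -> a | Sb

Unit productions: S->Y.
Unit pairs (A ⇒* B via units): (S,Y).
S: inherits non-unit rules of {S, Y} → FYb | Sb | Ua | a.
F: inherits non-unit rules of {F} → YbU | b.
U: inherits non-unit rules of {U} → YF | a.
Y: inherits non-unit rules of {Y} → Sb | a.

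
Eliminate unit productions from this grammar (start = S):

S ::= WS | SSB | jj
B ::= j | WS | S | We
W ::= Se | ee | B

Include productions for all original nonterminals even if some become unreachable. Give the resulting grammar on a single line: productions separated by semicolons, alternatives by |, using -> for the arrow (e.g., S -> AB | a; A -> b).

Unit productions: B->S, W->B.
Unit pairs (A ⇒* B via units): (B,S), (W,B), (W,S).
S: inherits non-unit rules of {S} → SSB | WS | jj.
B: inherits non-unit rules of {B, S} → SSB | WS | We | j | jj.
W: inherits non-unit rules of {B, S, W} → SSB | Se | WS | We | ee | j | jj.

S -> WS | jj | SSB; B -> j | WS | We | jj | SSB; W -> j | Se | WS | We | ee | jj | SSB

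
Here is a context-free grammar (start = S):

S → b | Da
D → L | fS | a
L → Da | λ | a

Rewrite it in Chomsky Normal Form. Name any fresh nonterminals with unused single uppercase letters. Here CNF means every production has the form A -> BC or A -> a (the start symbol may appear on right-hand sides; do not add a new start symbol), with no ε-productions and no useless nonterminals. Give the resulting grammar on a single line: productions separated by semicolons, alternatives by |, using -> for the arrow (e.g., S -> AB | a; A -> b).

S -> a | b | DA; A -> a; B -> f; D -> a | BS | DA

Nullable: {D, L}; after ε-elimination: S -> a | b | Da; D -> L | a | fS; L -> a | Da.
After unit-elimination: S -> a | b | Da; D -> a | Da | fS; L -> a | Da.
TERM: introduce A -> a, B -> f and substitute in every rule of length ≥2.
Drop unreachable/unproductive: L.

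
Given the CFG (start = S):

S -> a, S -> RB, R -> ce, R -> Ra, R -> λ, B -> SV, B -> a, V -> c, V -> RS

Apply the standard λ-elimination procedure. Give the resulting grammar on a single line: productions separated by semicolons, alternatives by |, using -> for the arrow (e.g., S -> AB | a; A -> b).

Nullable set: {R}.
S -> RB: R nullable, giving B | RB.
Drop R -> λ.
R -> Ra: R nullable, giving Ra | a.
V -> RS: R nullable, giving RS | S.
Unchanged (no nullable symbols): S -> a; B -> SV; B -> a; R -> ce; V -> c.

S -> B | a | RB; B -> a | SV; R -> a | Ra | ce; V -> S | c | RS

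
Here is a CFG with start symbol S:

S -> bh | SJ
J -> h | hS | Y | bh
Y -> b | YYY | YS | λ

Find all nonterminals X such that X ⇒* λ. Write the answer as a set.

{J, Y}

Directly nullable (have an ε-rule): {Y}.
J is nullable via J -> Y (every symbol on the right is already known nullable).
Not nullable: S — each has a terminal in every rule's right-hand side or depends on a non-nullable symbol.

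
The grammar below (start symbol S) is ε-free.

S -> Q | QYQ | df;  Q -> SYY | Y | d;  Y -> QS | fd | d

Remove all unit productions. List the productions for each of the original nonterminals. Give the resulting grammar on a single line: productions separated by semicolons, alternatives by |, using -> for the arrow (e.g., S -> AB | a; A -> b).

Unit productions: Q->Y, S->Q.
Unit pairs (A ⇒* B via units): (Q,Y), (S,Q), (S,Y).
S: inherits non-unit rules of {Q, S, Y} → QS | QYQ | SYY | d | df | fd.
Q: inherits non-unit rules of {Q, Y} → QS | SYY | d | fd.
Y: inherits non-unit rules of {Y} → QS | d | fd.

S -> d | QS | df | fd | QYQ | SYY; Q -> d | QS | fd | SYY; Y -> d | QS | fd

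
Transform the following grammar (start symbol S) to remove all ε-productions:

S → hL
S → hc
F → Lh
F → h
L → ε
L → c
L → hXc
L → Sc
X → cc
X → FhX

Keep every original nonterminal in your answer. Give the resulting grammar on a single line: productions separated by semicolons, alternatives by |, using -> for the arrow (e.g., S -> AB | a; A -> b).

S -> h | hL | hc; F -> h | Lh; L -> c | Sc | hXc; X -> cc | FhX

Nullable set: {L}.
S -> hL: L nullable, giving h | hL.
F -> Lh: L nullable, giving Lh | h.
Drop L -> ε.
Unchanged (no nullable symbols): S -> hc; F -> h; L -> Sc; L -> c; L -> hXc; X -> FhX; X -> cc.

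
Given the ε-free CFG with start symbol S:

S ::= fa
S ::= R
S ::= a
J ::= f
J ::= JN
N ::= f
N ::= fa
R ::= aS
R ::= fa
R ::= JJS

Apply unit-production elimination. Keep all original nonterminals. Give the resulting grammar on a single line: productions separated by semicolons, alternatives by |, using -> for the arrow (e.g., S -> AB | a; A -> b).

Unit productions: S->R.
Unit pairs (A ⇒* B via units): (S,R).
S: inherits non-unit rules of {R, S} → JJS | a | aS | fa.
J: inherits non-unit rules of {J} → JN | f.
N: inherits non-unit rules of {N} → f | fa.
R: inherits non-unit rules of {R} → JJS | aS | fa.

S -> a | aS | fa | JJS; J -> f | JN; N -> f | fa; R -> aS | fa | JJS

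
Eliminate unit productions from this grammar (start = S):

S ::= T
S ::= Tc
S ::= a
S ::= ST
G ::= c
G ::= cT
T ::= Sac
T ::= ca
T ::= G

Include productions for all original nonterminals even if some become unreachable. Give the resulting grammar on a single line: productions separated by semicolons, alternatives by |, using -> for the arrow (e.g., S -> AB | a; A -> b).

Unit productions: S->T, T->G.
Unit pairs (A ⇒* B via units): (S,G), (S,T), (T,G).
S: inherits non-unit rules of {G, S, T} → ST | Sac | Tc | a | c | cT | ca.
G: inherits non-unit rules of {G} → c | cT.
T: inherits non-unit rules of {G, T} → Sac | c | cT | ca.

S -> a | c | ST | Tc | cT | ca | Sac; G -> c | cT; T -> c | cT | ca | Sac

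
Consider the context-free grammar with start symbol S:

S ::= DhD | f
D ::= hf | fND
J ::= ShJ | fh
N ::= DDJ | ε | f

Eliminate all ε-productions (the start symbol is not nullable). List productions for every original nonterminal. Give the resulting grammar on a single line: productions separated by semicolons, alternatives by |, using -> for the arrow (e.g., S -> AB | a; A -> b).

Nullable set: {N}.
D -> fND: N nullable, giving fD | fND.
Drop N -> ε.
Unchanged (no nullable symbols): S -> DhD; S -> f; D -> hf; J -> ShJ; J -> fh; N -> DDJ; N -> f.

S -> f | DhD; D -> fD | hf | fND; J -> fh | ShJ; N -> f | DDJ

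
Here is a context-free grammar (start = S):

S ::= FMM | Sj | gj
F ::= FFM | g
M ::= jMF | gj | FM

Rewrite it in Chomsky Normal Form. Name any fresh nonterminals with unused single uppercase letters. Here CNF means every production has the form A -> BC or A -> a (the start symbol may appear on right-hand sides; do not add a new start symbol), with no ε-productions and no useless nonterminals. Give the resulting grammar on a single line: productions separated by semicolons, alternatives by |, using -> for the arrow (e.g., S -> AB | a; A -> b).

S -> AB | FE | SB; A -> g; B -> j; C -> FM; D -> MF; E -> MM; F -> g | FC; M -> AB | BD | FM

No ε-productions.
No unit productions to eliminate.
TERM: introduce A -> g, B -> j and substitute in every rule of length ≥2.
BIN: F -> FFM becomes F -> FC, C -> FM; M -> BMF becomes M -> BD, D -> MF; S -> FMM becomes S -> FE, E -> MM.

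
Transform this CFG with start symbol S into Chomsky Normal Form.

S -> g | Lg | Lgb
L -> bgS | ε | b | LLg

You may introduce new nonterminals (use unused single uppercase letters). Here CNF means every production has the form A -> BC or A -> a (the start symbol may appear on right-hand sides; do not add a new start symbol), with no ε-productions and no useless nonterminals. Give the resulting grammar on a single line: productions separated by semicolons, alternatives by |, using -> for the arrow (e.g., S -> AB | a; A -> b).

S -> g | AB | LA | LE; A -> g; B -> b; C -> AS; D -> LA; E -> AB; L -> b | g | BC | LA | LD

Nullable: {L}; after ε-elimination: S -> g | Lg | gb | Lgb; L -> b | g | Lg | LLg | bgS.
No unit productions to eliminate.
TERM: introduce B -> b, A -> g and substitute in every rule of length ≥2.
BIN: L -> BAS becomes L -> BC, C -> AS; L -> LLA becomes L -> LD, D -> LA; S -> LAB becomes S -> LE, E -> AB.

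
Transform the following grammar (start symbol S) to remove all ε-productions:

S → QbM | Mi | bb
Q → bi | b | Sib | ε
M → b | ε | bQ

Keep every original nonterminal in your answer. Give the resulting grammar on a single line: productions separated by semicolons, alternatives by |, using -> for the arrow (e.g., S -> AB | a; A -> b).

Nullable set: {M, Q}.
S -> Mi: M nullable, giving Mi | i.
S -> QbM: Q, M nullable, giving Qb | QbM | b | bM.
Drop M -> ε.
M -> bQ: Q nullable, giving b | bQ.
Drop Q -> ε.
Unchanged (no nullable symbols): S -> bb; M -> b; Q -> Sib; Q -> b; Q -> bi.

S -> b | i | Mi | Qb | bM | bb | QbM; M -> b | bQ; Q -> b | bi | Sib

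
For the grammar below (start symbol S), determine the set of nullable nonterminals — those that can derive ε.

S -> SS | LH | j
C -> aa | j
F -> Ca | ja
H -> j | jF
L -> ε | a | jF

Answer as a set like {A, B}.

{L}

Directly nullable (have an ε-rule): {L}.
Not nullable: C, F, H, S — each has a terminal in every rule's right-hand side or depends on a non-nullable symbol.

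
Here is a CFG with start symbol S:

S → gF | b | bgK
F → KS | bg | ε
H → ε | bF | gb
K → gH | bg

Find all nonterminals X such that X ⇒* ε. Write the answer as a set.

Directly nullable (have an ε-rule): {F, H}.
Not nullable: K, S — each has a terminal in every rule's right-hand side or depends on a non-nullable symbol.

{F, H}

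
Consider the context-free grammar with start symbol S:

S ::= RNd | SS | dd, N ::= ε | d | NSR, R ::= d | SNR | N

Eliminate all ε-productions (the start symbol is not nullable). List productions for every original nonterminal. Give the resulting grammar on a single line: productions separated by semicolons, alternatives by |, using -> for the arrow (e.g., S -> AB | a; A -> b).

S -> d | Nd | Rd | SS | dd | RNd; N -> S | d | NS | SR | NSR; R -> N | S | d | SN | SR | SNR

Nullable set: {N, R}.
S -> RNd: R, N nullable, giving Nd | RNd | Rd | d.
Drop N -> ε.
N -> NSR: N, R nullable, giving NS | NSR | S | SR.
R -> N: N nullable, giving N.
R -> SNR: N, R nullable, giving S | SN | SNR | SR.
Unchanged (no nullable symbols): S -> SS; S -> dd; N -> d; R -> d.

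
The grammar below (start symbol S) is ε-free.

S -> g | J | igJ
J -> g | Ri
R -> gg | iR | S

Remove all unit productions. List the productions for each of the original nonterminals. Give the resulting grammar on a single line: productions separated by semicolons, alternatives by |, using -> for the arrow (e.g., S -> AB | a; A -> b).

Unit productions: R->S, S->J.
Unit pairs (A ⇒* B via units): (R,J), (R,S), (S,J).
S: inherits non-unit rules of {J, S} → Ri | g | igJ.
J: inherits non-unit rules of {J} → Ri | g.
R: inherits non-unit rules of {J, R, S} → Ri | g | gg | iR | igJ.

S -> g | Ri | igJ; J -> g | Ri; R -> g | Ri | gg | iR | igJ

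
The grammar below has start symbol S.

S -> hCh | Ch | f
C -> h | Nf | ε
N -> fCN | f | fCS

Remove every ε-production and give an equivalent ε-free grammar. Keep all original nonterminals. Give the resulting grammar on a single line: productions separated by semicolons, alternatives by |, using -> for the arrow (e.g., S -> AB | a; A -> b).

Nullable set: {C}.
S -> Ch: C nullable, giving Ch | h.
S -> hCh: C nullable, giving hCh | hh.
Drop C -> ε.
N -> fCN: C nullable, giving fCN | fN.
N -> fCS: C nullable, giving fCS | fS.
Unchanged (no nullable symbols): S -> f; C -> Nf; C -> h; N -> f.

S -> f | h | Ch | hh | hCh; C -> h | Nf; N -> f | fN | fS | fCN | fCS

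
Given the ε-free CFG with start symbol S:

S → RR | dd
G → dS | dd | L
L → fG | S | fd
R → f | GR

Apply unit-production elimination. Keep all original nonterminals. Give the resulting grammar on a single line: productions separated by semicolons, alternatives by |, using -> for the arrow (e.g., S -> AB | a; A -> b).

Unit productions: G->L, L->S.
Unit pairs (A ⇒* B via units): (G,L), (G,S), (L,S).
S: inherits non-unit rules of {S} → RR | dd.
G: inherits non-unit rules of {G, L, S} → RR | dS | dd | fG | fd.
L: inherits non-unit rules of {L, S} → RR | dd | fG | fd.
R: inherits non-unit rules of {R} → GR | f.

S -> RR | dd; G -> RR | dS | dd | fG | fd; L -> RR | dd | fG | fd; R -> f | GR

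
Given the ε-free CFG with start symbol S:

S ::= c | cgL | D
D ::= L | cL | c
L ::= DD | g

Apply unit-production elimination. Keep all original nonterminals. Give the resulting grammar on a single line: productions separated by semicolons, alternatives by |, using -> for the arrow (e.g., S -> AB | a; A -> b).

Unit productions: D->L, S->D.
Unit pairs (A ⇒* B via units): (D,L), (S,D), (S,L).
S: inherits non-unit rules of {D, L, S} → DD | c | cL | cgL | g.
D: inherits non-unit rules of {D, L} → DD | c | cL | g.
L: inherits non-unit rules of {L} → DD | g.

S -> c | g | DD | cL | cgL; D -> c | g | DD | cL; L -> g | DD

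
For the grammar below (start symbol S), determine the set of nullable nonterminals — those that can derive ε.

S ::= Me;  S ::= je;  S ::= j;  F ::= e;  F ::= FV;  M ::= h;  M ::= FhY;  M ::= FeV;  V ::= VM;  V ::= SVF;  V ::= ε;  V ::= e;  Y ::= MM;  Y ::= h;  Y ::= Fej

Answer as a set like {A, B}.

{V}

Directly nullable (have an ε-rule): {V}.
Not nullable: F, M, S, Y — each has a terminal in every rule's right-hand side or depends on a non-nullable symbol.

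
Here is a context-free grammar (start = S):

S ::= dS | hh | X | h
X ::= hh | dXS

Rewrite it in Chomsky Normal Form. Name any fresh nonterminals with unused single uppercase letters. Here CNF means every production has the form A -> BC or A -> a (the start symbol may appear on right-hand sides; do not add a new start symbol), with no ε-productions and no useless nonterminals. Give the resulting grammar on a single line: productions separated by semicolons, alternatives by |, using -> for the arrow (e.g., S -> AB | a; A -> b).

S -> h | AC | AS | BB; A -> d; B -> h; C -> XS; D -> XS; X -> AD | BB

No ε-productions.
After unit-elimination: S -> h | dS | hh | dXS; X -> hh | dXS.
TERM: introduce A -> d, B -> h and substitute in every rule of length ≥2.
BIN: S -> AXS becomes S -> AC, C -> XS; X -> AXS becomes X -> AD, D -> XS.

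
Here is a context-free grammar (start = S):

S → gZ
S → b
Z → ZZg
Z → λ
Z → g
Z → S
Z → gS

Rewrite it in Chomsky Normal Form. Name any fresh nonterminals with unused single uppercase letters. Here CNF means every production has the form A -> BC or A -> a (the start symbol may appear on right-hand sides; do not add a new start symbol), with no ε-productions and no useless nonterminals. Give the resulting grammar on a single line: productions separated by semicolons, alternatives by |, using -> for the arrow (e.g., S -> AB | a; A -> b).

Nullable: {Z}; after ε-elimination: S -> b | g | gZ; Z -> S | g | Zg | gS | ZZg.
After unit-elimination: S -> b | g | gZ; Z -> b | g | Zg | gS | gZ | ZZg.
TERM: introduce A -> g and substitute in every rule of length ≥2.
BIN: Z -> ZZA becomes Z -> ZB, B -> ZA.

S -> b | g | AZ; A -> g; B -> ZA; Z -> b | g | AS | AZ | ZA | ZB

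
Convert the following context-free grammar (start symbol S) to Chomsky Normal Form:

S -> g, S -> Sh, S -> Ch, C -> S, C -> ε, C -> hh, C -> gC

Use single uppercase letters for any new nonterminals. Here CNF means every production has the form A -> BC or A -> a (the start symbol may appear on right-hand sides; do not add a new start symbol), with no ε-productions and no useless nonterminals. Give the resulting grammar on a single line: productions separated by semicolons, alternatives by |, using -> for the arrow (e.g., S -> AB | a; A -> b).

S -> g | h | CA | SA; A -> h; B -> g; C -> g | h | AA | BC | CA | SA

Nullable: {C}; after ε-elimination: S -> g | h | Ch | Sh; C -> S | g | gC | hh.
After unit-elimination: S -> g | h | Ch | Sh; C -> g | h | Ch | Sh | gC | hh.
TERM: introduce B -> g, A -> h and substitute in every rule of length ≥2.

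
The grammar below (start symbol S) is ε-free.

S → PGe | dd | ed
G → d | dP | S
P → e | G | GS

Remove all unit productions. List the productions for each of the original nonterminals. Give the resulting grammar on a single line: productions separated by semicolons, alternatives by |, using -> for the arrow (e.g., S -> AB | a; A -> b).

Unit productions: G->S, P->G.
Unit pairs (A ⇒* B via units): (G,S), (P,G), (P,S).
S: inherits non-unit rules of {S} → PGe | dd | ed.
G: inherits non-unit rules of {G, S} → PGe | d | dP | dd | ed.
P: inherits non-unit rules of {G, P, S} → GS | PGe | d | dP | dd | e | ed.

S -> dd | ed | PGe; G -> d | dP | dd | ed | PGe; P -> d | e | GS | dP | dd | ed | PGe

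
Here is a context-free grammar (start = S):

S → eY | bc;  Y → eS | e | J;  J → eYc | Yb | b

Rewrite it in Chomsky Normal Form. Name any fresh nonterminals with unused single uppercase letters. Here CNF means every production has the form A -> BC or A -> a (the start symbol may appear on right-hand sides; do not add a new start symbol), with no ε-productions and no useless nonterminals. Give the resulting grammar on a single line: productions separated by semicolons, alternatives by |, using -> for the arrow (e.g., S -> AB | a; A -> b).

S -> AC | BY; A -> b; B -> e; C -> c; E -> YC; Y -> b | e | BE | BS | YA

No ε-productions.
After unit-elimination: S -> bc | eY; J -> b | Yb | eYc; Y -> b | e | Yb | eS | eYc.
TERM: introduce A -> b, C -> c, B -> e and substitute in every rule of length ≥2.
BIN: J -> BYC becomes J -> BD, D -> YC; Y -> BYC becomes Y -> BE, E -> YC.
Drop unreachable/unproductive: J.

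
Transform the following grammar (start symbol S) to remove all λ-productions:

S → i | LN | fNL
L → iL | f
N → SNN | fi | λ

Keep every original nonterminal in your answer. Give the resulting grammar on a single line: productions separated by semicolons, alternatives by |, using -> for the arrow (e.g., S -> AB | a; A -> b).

S -> L | i | LN | fL | fNL; L -> f | iL; N -> S | SN | fi | SNN

Nullable set: {N}.
S -> LN: N nullable, giving L | LN.
S -> fNL: N nullable, giving fL | fNL.
Drop N -> λ.
N -> SNN: N, N nullable, giving S | SN | SNN.
Unchanged (no nullable symbols): S -> i; L -> f; L -> iL; N -> fi.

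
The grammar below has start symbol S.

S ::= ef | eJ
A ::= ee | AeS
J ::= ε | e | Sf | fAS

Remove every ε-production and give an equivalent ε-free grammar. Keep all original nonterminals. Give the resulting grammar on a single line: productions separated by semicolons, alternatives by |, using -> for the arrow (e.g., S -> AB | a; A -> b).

S -> e | eJ | ef; A -> ee | AeS; J -> e | Sf | fAS

Nullable set: {J}.
S -> eJ: J nullable, giving e | eJ.
Drop J -> ε.
Unchanged (no nullable symbols): S -> ef; A -> AeS; A -> ee; J -> Sf; J -> e; J -> fAS.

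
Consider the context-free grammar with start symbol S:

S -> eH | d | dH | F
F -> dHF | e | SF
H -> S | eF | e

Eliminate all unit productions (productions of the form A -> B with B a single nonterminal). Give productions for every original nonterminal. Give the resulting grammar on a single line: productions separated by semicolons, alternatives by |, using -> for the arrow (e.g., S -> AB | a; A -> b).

Unit productions: H->S, S->F.
Unit pairs (A ⇒* B via units): (H,F), (H,S), (S,F).
S: inherits non-unit rules of {F, S} → SF | d | dH | dHF | e | eH.
F: inherits non-unit rules of {F} → SF | dHF | e.
H: inherits non-unit rules of {F, H, S} → SF | d | dH | dHF | e | eF | eH.

S -> d | e | SF | dH | eH | dHF; F -> e | SF | dHF; H -> d | e | SF | dH | eF | eH | dHF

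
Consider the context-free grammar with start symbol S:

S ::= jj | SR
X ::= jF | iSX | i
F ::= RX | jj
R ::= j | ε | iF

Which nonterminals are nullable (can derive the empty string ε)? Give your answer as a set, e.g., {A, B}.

Directly nullable (have an ε-rule): {R}.
Not nullable: F, S, X — each has a terminal in every rule's right-hand side or depends on a non-nullable symbol.

{R}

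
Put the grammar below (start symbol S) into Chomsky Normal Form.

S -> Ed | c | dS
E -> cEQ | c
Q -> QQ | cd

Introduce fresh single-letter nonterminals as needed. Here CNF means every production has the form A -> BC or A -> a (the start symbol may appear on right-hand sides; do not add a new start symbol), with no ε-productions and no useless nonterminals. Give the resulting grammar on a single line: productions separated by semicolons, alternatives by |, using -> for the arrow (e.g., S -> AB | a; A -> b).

No ε-productions.
No unit productions to eliminate.
TERM: introduce A -> c, B -> d and substitute in every rule of length ≥2.
BIN: E -> AEQ becomes E -> AC, C -> EQ.

S -> c | BS | EB; A -> c; B -> d; C -> EQ; E -> c | AC; Q -> AB | QQ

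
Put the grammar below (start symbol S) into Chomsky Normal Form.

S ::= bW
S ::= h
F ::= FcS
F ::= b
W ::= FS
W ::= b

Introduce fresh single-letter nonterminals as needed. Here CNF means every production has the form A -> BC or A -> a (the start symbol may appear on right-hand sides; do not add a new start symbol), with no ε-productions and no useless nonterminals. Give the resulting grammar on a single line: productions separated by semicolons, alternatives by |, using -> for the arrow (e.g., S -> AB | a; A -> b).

No ε-productions.
No unit productions to eliminate.
TERM: introduce B -> b, A -> c and substitute in every rule of length ≥2.
BIN: F -> FAS becomes F -> FC, C -> AS.

S -> h | BW; A -> c; B -> b; C -> AS; F -> b | FC; W -> b | FS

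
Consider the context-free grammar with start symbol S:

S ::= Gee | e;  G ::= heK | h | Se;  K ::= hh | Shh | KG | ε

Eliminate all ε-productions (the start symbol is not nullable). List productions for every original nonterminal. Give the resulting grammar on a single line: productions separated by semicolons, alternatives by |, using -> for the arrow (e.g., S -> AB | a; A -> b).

S -> e | Gee; G -> h | Se | he | heK; K -> G | KG | hh | Shh

Nullable set: {K}.
G -> heK: K nullable, giving he | heK.
Drop K -> ε.
K -> KG: K nullable, giving G | KG.
Unchanged (no nullable symbols): S -> Gee; S -> e; G -> Se; G -> h; K -> Shh; K -> hh.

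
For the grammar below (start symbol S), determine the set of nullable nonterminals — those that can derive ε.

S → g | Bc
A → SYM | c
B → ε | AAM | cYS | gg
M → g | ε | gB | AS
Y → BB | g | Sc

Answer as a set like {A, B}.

Directly nullable (have an ε-rule): {B, M}.
Y is nullable via Y -> BB (every symbol on the right is already known nullable).
Not nullable: A, S — each has a terminal in every rule's right-hand side or depends on a non-nullable symbol.

{B, M, Y}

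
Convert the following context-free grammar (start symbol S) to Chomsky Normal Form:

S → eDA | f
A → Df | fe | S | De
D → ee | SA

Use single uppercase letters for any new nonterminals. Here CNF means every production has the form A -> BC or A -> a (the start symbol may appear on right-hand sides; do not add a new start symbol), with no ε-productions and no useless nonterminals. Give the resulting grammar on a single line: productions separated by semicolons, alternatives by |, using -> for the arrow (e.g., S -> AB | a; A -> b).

S -> f | BF; A -> f | BE | CB | DB | DC; B -> e; C -> f; D -> BB | SA; E -> DA; F -> DA

No ε-productions.
After unit-elimination: S -> f | eDA; A -> f | De | Df | fe | eDA; D -> SA | ee.
TERM: introduce B -> e, C -> f and substitute in every rule of length ≥2.
BIN: A -> BDA becomes A -> BE, E -> DA; S -> BDA becomes S -> BF, F -> DA.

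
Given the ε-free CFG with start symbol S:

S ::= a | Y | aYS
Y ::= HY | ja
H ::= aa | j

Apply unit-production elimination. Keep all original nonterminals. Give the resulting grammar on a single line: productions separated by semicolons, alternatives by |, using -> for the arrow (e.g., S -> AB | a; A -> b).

Unit productions: S->Y.
Unit pairs (A ⇒* B via units): (S,Y).
S: inherits non-unit rules of {S, Y} → HY | a | aYS | ja.
H: inherits non-unit rules of {H} → aa | j.
Y: inherits non-unit rules of {Y} → HY | ja.

S -> a | HY | ja | aYS; H -> j | aa; Y -> HY | ja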